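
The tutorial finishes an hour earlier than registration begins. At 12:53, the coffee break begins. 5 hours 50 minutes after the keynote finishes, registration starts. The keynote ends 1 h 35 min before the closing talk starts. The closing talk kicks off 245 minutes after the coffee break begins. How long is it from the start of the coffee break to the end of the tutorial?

440 minutes

The closing talk starts at 12:53 + 245 min = 16:58.
The keynote ends at 16:58 − 95 min = 15:23.
Registration starts at 15:23 + 350 min = 21:13.
The tutorial ends at 21:13 − 60 min = 20:13.
From 12:53 to 20:13 is 440 minutes.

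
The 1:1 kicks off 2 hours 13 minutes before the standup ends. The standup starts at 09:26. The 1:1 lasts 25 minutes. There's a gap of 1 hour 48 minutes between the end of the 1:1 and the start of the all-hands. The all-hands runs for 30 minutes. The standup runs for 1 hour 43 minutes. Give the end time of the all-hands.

The standup ends at 09:26 + 103 min = 11:09.
The 1:1 starts at 11:09 − 133 min = 08:56.
The 1:1 ends at 08:56 + 25 min = 09:21.
The all-hands starts at 09:21 + 108 min = 11:09.
The all-hands ends at 11:09 + 30 min = 11:39.

11:39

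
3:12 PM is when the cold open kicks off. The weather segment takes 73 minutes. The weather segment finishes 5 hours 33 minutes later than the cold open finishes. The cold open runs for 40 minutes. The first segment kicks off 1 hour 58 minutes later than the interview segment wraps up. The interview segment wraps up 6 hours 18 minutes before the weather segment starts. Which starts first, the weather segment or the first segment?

The cold open ends at 3:12 PM + 40 min = 3:52 PM.
The weather segment ends at 3:52 PM + 333 min = 9:25 PM.
The weather segment starts at 9:25 PM − 73 min = 8:12 PM.
The interview segment ends at 8:12 PM − 378 min = 1:54 PM.
The first segment starts at 1:54 PM + 118 min = 3:52 PM.
The weather segment starts at 8:12 PM and the first segment starts at 3:52 PM, so the first segment is first.

the first segment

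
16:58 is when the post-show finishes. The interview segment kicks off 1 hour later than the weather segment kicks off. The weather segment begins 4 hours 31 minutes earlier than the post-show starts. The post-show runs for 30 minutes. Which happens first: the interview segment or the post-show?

the interview segment

The post-show starts at 16:58 − 30 min = 16:28.
The weather segment starts at 16:28 − 271 min = 11:57.
The interview segment starts at 11:57 + 60 min = 12:57.
The interview segment starts at 12:57 and the post-show starts at 16:28, so the interview segment is first.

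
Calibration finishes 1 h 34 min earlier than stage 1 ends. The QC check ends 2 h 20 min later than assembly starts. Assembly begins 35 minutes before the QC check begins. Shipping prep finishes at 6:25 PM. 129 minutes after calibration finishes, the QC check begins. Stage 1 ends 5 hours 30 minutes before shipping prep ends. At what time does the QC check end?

3:15 PM

Stage 1 ends at 6:25 PM − 330 min = 12:55 PM.
Calibration ends at 12:55 PM − 94 min = 11:21 AM.
The QC check starts at 11:21 AM + 129 min = 1:30 PM.
Assembly starts at 1:30 PM − 35 min = 12:55 PM.
The QC check ends at 12:55 PM + 140 min = 3:15 PM.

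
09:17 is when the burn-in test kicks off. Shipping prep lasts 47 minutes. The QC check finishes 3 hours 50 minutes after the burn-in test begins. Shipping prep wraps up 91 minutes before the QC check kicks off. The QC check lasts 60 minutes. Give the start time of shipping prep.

The QC check ends at 09:17 + 230 min = 13:07.
The QC check starts at 13:07 − 60 min = 12:07.
Shipping prep ends at 12:07 − 91 min = 10:36.
Shipping prep starts at 10:36 − 47 min = 09:49.

09:49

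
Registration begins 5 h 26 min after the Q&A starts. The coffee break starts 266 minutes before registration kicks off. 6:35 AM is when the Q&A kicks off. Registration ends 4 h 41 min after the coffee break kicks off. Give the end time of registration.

Registration starts at 6:35 AM + 326 min = 12:01 PM.
The coffee break starts at 12:01 PM − 266 min = 7:35 AM.
Registration ends at 7:35 AM + 281 min = 12:16 PM.

12:16 PM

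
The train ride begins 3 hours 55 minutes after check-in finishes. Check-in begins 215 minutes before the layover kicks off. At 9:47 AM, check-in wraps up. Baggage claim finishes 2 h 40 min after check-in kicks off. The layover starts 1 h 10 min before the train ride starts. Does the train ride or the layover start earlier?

The train ride starts at 9:47 AM + 235 min = 1:42 PM.
The layover starts at 1:42 PM − 70 min = 12:32 PM.
The train ride starts at 1:42 PM and the layover starts at 12:32 PM, so the layover is first.

the layover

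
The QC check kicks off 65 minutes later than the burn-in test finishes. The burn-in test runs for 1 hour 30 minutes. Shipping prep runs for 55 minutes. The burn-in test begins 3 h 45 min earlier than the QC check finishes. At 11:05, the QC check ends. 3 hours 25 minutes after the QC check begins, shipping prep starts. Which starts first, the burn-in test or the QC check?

the burn-in test

The burn-in test starts at 11:05 − 225 min = 07:20.
The burn-in test ends at 07:20 + 90 min = 08:50.
The QC check starts at 08:50 + 65 min = 09:55.
The burn-in test starts at 07:20 and the QC check starts at 09:55, so the burn-in test is first.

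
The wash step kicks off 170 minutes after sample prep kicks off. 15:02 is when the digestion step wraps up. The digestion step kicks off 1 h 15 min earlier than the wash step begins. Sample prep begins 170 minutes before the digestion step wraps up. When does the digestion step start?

Sample prep starts at 15:02 − 170 min = 12:12.
The wash step starts at 12:12 + 170 min = 15:02.
The digestion step starts at 15:02 − 75 min = 13:47.

13:47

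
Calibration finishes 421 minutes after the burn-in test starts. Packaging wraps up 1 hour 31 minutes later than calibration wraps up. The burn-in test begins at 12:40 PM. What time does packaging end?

9:12 PM

Calibration ends at 12:40 PM + 421 min = 7:41 PM.
Packaging ends at 7:41 PM + 91 min = 9:12 PM.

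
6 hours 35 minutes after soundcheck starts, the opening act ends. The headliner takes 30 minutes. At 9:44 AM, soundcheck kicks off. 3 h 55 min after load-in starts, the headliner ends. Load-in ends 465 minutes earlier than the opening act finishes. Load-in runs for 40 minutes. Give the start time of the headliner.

The opening act ends at 9:44 AM + 395 min = 4:19 PM.
Load-in ends at 4:19 PM − 465 min = 8:34 AM.
Load-in starts at 8:34 AM − 40 min = 7:54 AM.
The headliner ends at 7:54 AM + 235 min = 11:49 AM.
The headliner starts at 11:49 AM − 30 min = 11:19 AM.

11:19 AM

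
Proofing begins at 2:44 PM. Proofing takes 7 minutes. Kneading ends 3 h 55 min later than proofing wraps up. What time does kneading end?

Proofing ends at 2:44 PM + 7 min = 2:51 PM.
Kneading ends at 2:51 PM + 235 min = 6:46 PM.

6:46 PM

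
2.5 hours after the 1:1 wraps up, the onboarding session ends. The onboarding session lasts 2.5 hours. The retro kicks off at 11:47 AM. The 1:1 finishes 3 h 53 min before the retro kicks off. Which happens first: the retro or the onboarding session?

the onboarding session

The 1:1 ends at 11:47 AM − 233 min = 7:54 AM.
The onboarding session ends at 7:54 AM + 150 min = 10:24 AM.
The onboarding session starts at 10:24 AM − 150 min = 7:54 AM.
The retro starts at 11:47 AM and the onboarding session starts at 7:54 AM, so the onboarding session is first.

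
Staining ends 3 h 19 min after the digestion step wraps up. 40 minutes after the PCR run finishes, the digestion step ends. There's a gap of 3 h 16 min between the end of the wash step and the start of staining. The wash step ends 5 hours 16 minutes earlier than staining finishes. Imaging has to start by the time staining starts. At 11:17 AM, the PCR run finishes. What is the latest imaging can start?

1:16 PM

The digestion step ends at 11:17 AM + 40 min = 11:57 AM.
Staining ends at 11:57 AM + 199 min = 3:16 PM.
The wash step ends at 3:16 PM − 316 min = 10:00 AM.
Staining starts at 10:00 AM + 196 min = 1:16 PM.
Imaging is bounded by staining, so the latest it can start is 1:16 PM.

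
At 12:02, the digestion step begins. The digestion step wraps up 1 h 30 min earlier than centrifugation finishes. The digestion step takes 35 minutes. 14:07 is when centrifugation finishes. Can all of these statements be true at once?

Yes

The digestion step ends at 14:07 − 90 min = 12:37.
The digestion step starts at 12:37 − 35 min = 12:02.
That matches the stated 12:02, so the schedule is consistent.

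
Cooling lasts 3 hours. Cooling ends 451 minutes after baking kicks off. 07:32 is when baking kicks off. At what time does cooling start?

12:03

Cooling ends at 07:32 + 451 min = 15:03.
Cooling starts at 15:03 − 180 min = 12:03.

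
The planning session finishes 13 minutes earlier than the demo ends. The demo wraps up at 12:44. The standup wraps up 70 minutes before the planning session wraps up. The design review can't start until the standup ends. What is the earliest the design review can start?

The planning session ends at 12:44 − 13 min = 12:31.
The standup ends at 12:31 − 70 min = 11:21.
The design review is bounded by the standup, so the earliest it can start is 11:21.

11:21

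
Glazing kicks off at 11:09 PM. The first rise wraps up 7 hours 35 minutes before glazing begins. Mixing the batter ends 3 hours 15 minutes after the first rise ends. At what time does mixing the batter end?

The first rise ends at 11:09 PM − 455 min = 3:34 PM.
Mixing the batter ends at 3:34 PM + 195 min = 6:49 PM.

6:49 PM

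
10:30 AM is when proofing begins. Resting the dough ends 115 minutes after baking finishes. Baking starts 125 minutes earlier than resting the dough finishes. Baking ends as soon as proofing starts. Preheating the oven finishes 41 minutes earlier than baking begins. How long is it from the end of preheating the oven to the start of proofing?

Baking ends at 10:30 AM.
Resting the dough ends at 10:30 AM + 115 min = 12:25 PM.
Baking starts at 12:25 PM − 125 min = 10:20 AM.
Preheating the oven ends at 10:20 AM − 41 min = 9:39 AM.
From 9:39 AM to 10:30 AM is 51 minutes.

51 minutes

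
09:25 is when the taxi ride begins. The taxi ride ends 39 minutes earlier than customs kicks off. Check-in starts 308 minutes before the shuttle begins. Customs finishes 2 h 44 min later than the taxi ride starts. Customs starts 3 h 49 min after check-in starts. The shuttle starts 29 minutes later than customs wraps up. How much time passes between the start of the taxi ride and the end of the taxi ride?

Customs ends at 09:25 + 164 min = 12:09.
The shuttle starts at 12:09 + 29 min = 12:38.
Check-in starts at 12:38 − 308 min = 07:30.
Customs starts at 07:30 + 229 min = 11:19.
The taxi ride ends at 11:19 − 39 min = 10:40.
From 09:25 to 10:40 is 1 hour 15 minutes.

1 hour 15 minutes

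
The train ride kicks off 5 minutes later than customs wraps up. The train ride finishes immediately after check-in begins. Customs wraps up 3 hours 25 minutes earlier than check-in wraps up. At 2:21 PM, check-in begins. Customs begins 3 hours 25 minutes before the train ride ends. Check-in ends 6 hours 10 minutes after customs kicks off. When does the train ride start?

1:46 PM

The train ride ends at 2:21 PM.
Customs starts at 2:21 PM − 205 min = 10:56 AM.
Check-in ends at 10:56 AM + 370 min = 5:06 PM.
Customs ends at 5:06 PM − 205 min = 1:41 PM.
The train ride starts at 1:41 PM + 5 min = 1:46 PM.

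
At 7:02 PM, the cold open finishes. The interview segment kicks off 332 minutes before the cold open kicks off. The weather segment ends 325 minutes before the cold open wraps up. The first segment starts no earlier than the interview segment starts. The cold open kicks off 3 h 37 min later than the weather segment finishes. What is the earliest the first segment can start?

11:42 AM

The weather segment ends at 7:02 PM − 325 min = 1:37 PM.
The cold open starts at 1:37 PM + 217 min = 5:14 PM.
The interview segment starts at 5:14 PM − 332 min = 11:42 AM.
The first segment is bounded by the interview segment, so the earliest it can start is 11:42 AM.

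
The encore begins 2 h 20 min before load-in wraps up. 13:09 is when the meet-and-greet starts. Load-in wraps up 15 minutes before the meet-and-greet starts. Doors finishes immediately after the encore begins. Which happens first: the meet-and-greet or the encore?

the encore

Load-in ends at 13:09 − 15 min = 12:54.
The encore starts at 12:54 − 140 min = 10:34.
The meet-and-greet starts at 13:09 and the encore starts at 10:34, so the encore is first.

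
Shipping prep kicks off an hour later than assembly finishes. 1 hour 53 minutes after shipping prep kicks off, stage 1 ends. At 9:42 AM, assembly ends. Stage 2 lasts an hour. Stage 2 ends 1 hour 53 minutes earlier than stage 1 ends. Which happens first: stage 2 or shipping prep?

Shipping prep starts at 9:42 AM + 60 min = 10:42 AM.
Stage 1 ends at 10:42 AM + 113 min = 12:35 PM.
Stage 2 ends at 12:35 PM − 113 min = 10:42 AM.
Stage 2 starts at 10:42 AM − 60 min = 9:42 AM.
Stage 2 starts at 9:42 AM and shipping prep starts at 10:42 AM, so stage 2 is first.

stage 2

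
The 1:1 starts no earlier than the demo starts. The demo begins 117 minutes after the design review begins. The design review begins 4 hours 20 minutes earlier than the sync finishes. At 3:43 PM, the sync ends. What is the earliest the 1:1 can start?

1:20 PM

The design review starts at 3:43 PM − 260 min = 11:23 AM.
The demo starts at 11:23 AM + 117 min = 1:20 PM.
The 1:1 is bounded by the demo, so the earliest it can start is 1:20 PM.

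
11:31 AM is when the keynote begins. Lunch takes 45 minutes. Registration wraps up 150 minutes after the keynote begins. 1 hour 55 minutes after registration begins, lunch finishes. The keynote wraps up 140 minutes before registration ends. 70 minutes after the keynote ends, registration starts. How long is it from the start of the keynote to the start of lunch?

Registration ends at 11:31 AM + 150 min = 2:01 PM.
The keynote ends at 2:01 PM − 140 min = 11:41 AM.
Registration starts at 11:41 AM + 70 min = 12:51 PM.
Lunch ends at 12:51 PM + 115 min = 2:46 PM.
Lunch starts at 2:46 PM − 45 min = 2:01 PM.
From 11:31 AM to 2:01 PM is 2 hours 30 minutes.

2 hours 30 minutes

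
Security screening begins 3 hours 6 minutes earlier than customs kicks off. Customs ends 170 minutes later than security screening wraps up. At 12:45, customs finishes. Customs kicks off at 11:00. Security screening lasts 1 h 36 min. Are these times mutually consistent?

No

Security screening starts at 11:00 − 186 min = 07:54.
Security screening ends at 07:54 + 96 min = 09:30.
Customs ends at 09:30 + 170 min = 12:20.
But customs is also said to end at 12:45 — a 25-minute conflict.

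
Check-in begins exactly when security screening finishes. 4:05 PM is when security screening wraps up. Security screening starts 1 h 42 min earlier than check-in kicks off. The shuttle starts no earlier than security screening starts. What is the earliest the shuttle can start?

2:23 PM

Check-in starts at 4:05 PM.
Security screening starts at 4:05 PM − 102 min = 2:23 PM.
The shuttle is bounded by security screening, so the earliest it can start is 2:23 PM.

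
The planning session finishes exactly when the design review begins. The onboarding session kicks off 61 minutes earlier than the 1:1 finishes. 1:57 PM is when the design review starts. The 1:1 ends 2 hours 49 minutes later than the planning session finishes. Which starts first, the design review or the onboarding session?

The planning session ends at 1:57 PM.
The 1:1 ends at 1:57 PM + 169 min = 4:46 PM.
The onboarding session starts at 4:46 PM − 61 min = 3:45 PM.
The design review starts at 1:57 PM and the onboarding session starts at 3:45 PM, so the design review is first.

the design review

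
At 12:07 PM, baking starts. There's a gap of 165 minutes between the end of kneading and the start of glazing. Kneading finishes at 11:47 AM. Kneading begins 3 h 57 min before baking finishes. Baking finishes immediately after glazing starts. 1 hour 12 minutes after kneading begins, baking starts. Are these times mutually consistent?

No

Glazing starts at 11:47 AM + 165 min = 2:32 PM.
So baking ends at 2:32 PM.
Kneading starts at 2:32 PM − 237 min = 10:35 AM.
Baking starts at 10:35 AM + 72 min = 11:47 AM.
But baking is also said to start at 12:07 PM — a 20-minute conflict.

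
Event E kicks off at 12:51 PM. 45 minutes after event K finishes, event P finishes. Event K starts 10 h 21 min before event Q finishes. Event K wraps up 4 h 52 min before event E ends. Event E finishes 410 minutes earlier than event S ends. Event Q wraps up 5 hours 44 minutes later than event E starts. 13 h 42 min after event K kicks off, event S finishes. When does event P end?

Event Q ends at 12:51 PM + 344 min = 6:35 PM.
Event K starts at 6:35 PM − 621 min = 8:14 AM.
Event S ends at 8:14 AM + 822 min = 9:56 PM.
Event E ends at 9:56 PM − 410 min = 3:06 PM.
Event K ends at 3:06 PM − 292 min = 10:14 AM.
Event P ends at 10:14 AM + 45 min = 10:59 AM.

10:59 AM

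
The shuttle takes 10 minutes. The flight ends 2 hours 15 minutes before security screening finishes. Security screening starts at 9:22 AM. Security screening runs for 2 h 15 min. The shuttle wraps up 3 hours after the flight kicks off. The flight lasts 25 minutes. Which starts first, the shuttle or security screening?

Security screening ends at 9:22 AM + 135 min = 11:37 AM.
The flight ends at 11:37 AM − 135 min = 9:22 AM.
The flight starts at 9:22 AM − 25 min = 8:57 AM.
The shuttle ends at 8:57 AM + 180 min = 11:57 AM.
The shuttle starts at 11:57 AM − 10 min = 11:47 AM.
The shuttle starts at 11:47 AM and security screening starts at 9:22 AM, so security screening is first.

security screening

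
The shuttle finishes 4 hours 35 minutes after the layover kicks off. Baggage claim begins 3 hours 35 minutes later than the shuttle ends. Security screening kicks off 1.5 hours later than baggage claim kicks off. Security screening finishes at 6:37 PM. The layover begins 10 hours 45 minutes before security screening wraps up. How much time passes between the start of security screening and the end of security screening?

The layover starts at 6:37 PM − 645 min = 7:52 AM.
The shuttle ends at 7:52 AM + 275 min = 12:27 PM.
Baggage claim starts at 12:27 PM + 215 min = 4:02 PM.
Security screening starts at 4:02 PM + 90 min = 5:32 PM.
From 5:32 PM to 6:37 PM is 65 minutes.

65 minutes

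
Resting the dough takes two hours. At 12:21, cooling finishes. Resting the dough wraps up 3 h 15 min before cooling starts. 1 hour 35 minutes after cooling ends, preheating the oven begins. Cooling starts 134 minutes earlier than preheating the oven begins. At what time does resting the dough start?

Preheating the oven starts at 12:21 + 95 min = 13:56.
Cooling starts at 13:56 − 134 min = 11:42.
Resting the dough ends at 11:42 − 195 min = 08:27.
Resting the dough starts at 08:27 − 120 min = 06:27.

06:27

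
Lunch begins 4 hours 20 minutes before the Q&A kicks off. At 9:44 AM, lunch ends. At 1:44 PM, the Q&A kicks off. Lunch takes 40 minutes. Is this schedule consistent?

No

Lunch starts at 1:44 PM − 260 min = 9:24 AM.
Lunch ends at 9:24 AM + 40 min = 10:04 AM.
But lunch is also said to end at 9:44 AM — a 20-minute conflict.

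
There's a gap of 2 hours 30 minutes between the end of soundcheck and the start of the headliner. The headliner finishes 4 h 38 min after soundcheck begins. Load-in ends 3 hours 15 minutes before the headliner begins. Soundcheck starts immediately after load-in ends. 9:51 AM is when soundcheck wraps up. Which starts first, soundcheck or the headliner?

soundcheck

The headliner starts at 9:51 AM + 150 min = 12:21 PM.
Load-in ends at 12:21 PM − 195 min = 9:06 AM.
So soundcheck starts at 9:06 AM.
Soundcheck starts at 9:06 AM and the headliner starts at 12:21 PM, so soundcheck is first.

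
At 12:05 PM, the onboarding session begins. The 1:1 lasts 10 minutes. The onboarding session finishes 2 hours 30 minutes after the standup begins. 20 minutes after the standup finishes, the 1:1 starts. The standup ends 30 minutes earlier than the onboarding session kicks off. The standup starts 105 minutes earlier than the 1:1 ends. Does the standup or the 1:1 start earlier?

The standup ends at 12:05 PM − 30 min = 11:35 AM.
The 1:1 starts at 11:35 AM + 20 min = 11:55 AM.
The 1:1 ends at 11:55 AM + 10 min = 12:05 PM.
The standup starts at 12:05 PM − 105 min = 10:20 AM.
The standup starts at 10:20 AM and the 1:1 starts at 11:55 AM, so the standup is first.

the standup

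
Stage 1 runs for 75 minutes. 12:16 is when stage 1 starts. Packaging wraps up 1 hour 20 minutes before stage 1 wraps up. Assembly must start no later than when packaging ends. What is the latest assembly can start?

Stage 1 ends at 12:16 + 75 min = 13:31.
Packaging ends at 13:31 − 80 min = 12:11.
Assembly is bounded by packaging, so the latest it can start is 12:11.

12:11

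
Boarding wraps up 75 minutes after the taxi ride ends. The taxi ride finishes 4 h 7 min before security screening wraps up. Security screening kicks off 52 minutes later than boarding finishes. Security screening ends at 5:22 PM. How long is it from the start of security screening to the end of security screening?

120 minutes

The taxi ride ends at 5:22 PM − 247 min = 1:15 PM.
Boarding ends at 1:15 PM + 75 min = 2:30 PM.
Security screening starts at 2:30 PM + 52 min = 3:22 PM.
From 3:22 PM to 5:22 PM is 120 minutes.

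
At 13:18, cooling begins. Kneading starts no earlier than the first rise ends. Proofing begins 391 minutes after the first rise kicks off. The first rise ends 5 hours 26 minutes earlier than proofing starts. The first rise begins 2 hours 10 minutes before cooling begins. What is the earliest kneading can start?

12:13

The first rise starts at 13:18 − 130 min = 11:08.
Proofing starts at 11:08 + 391 min = 17:39.
The first rise ends at 17:39 − 326 min = 12:13.
Kneading is bounded by the first rise, so the earliest it can start is 12:13.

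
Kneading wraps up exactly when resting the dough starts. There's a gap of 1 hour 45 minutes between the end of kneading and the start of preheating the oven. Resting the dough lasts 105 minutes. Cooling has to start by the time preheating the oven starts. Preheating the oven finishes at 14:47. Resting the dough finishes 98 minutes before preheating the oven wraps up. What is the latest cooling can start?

Resting the dough ends at 14:47 − 98 min = 13:09.
Resting the dough starts at 13:09 − 105 min = 11:24.
So kneading ends at 11:24.
Preheating the oven starts at 11:24 + 105 min = 13:09.
Cooling is bounded by preheating the oven, so the latest it can start is 13:09.

13:09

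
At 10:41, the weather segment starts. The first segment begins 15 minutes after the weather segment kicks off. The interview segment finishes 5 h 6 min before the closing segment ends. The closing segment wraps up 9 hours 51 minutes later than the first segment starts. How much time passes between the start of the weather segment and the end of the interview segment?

300 minutes

The first segment starts at 10:41 + 15 min = 10:56.
The closing segment ends at 10:56 + 591 min = 20:47.
The interview segment ends at 20:47 − 306 min = 15:41.
From 10:41 to 15:41 is 300 minutes.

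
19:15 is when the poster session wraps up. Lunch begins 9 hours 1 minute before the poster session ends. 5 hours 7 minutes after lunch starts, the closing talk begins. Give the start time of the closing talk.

15:21

Lunch starts at 19:15 − 541 min = 10:14.
The closing talk starts at 10:14 + 307 min = 15:21.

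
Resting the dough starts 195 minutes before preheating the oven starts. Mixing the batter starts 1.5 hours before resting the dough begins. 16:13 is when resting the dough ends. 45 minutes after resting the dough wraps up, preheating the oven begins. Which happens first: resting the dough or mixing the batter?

mixing the batter

Preheating the oven starts at 16:13 + 45 min = 16:58.
Resting the dough starts at 16:58 − 195 min = 13:43.
Mixing the batter starts at 13:43 − 90 min = 12:13.
Resting the dough starts at 13:43 and mixing the batter starts at 12:13, so mixing the batter is first.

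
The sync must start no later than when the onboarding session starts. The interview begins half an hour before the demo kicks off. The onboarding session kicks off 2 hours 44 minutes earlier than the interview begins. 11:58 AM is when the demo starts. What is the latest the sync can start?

The interview starts at 11:58 AM − 30 min = 11:28 AM.
The onboarding session starts at 11:28 AM − 164 min = 8:44 AM.
The sync is bounded by the onboarding session, so the latest it can start is 8:44 AM.

8:44 AM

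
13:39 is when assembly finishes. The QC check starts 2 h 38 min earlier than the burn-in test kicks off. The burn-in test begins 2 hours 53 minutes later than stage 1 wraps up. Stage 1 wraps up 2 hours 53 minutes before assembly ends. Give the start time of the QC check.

11:01

Stage 1 ends at 13:39 − 173 min = 10:46.
The burn-in test starts at 10:46 + 173 min = 13:39.
The QC check starts at 13:39 − 158 min = 11:01.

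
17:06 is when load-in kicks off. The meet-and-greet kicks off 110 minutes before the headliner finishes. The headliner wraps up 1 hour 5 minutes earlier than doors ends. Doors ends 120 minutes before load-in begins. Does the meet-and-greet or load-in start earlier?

Doors ends at 17:06 − 120 min = 15:06.
The headliner ends at 15:06 − 65 min = 14:01.
The meet-and-greet starts at 14:01 − 110 min = 12:11.
The meet-and-greet starts at 12:11 and load-in starts at 17:06, so the meet-and-greet is first.

the meet-and-greet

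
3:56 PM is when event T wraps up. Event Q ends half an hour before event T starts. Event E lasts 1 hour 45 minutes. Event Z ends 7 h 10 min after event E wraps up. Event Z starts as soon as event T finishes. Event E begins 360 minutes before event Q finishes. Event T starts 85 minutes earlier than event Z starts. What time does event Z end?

Event Z starts at 3:56 PM.
Event T starts at 3:56 PM − 85 min = 2:31 PM.
Event Q ends at 2:31 PM − 30 min = 2:01 PM.
Event E starts at 2:01 PM − 360 min = 8:01 AM.
Event E ends at 8:01 AM + 105 min = 9:46 AM.
Event Z ends at 9:46 AM + 430 min = 4:56 PM.

4:56 PM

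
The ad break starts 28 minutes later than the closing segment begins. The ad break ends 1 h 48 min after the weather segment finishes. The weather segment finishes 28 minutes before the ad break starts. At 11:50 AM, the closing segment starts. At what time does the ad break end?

1:38 PM

The ad break starts at 11:50 AM + 28 min = 12:18 PM.
The weather segment ends at 12:18 PM − 28 min = 11:50 AM.
The ad break ends at 11:50 AM + 108 min = 1:38 PM.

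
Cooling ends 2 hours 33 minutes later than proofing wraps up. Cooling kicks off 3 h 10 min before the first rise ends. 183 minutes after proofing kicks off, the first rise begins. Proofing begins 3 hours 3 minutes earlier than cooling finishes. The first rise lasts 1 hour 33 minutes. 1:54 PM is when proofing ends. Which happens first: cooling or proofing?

proofing

Cooling ends at 1:54 PM + 153 min = 4:27 PM.
Proofing starts at 4:27 PM − 183 min = 1:24 PM.
The first rise starts at 1:24 PM + 183 min = 4:27 PM.
The first rise ends at 4:27 PM + 93 min = 6:00 PM.
Cooling starts at 6:00 PM − 190 min = 2:50 PM.
Cooling starts at 2:50 PM and proofing starts at 1:24 PM, so proofing is first.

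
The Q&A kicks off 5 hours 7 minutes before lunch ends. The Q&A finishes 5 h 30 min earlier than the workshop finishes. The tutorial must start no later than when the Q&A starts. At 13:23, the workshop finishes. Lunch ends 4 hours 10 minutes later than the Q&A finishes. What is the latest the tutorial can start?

06:56

The Q&A ends at 13:23 − 330 min = 07:53.
Lunch ends at 07:53 + 250 min = 12:03.
The Q&A starts at 12:03 − 307 min = 06:56.
The tutorial is bounded by the Q&A, so the latest it can start is 06:56.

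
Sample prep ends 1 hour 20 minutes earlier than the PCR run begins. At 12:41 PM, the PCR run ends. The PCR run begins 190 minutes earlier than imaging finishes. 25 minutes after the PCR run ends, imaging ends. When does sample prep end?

Imaging ends at 12:41 PM + 25 min = 1:06 PM.
The PCR run starts at 1:06 PM − 190 min = 9:56 AM.
Sample prep ends at 9:56 AM − 80 min = 8:36 AM.

8:36 AM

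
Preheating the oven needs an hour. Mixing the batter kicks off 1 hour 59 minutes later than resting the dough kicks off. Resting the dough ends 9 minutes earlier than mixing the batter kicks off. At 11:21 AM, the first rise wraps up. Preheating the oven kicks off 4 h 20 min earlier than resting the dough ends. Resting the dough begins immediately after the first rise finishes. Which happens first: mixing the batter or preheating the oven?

Resting the dough starts at 11:21 AM.
Mixing the batter starts at 11:21 AM + 119 min = 1:20 PM.
Resting the dough ends at 1:20 PM − 9 min = 1:11 PM.
Preheating the oven starts at 1:11 PM − 260 min = 8:51 AM.
Mixing the batter starts at 1:20 PM and preheating the oven starts at 8:51 AM, so preheating the oven is first.

preheating the oven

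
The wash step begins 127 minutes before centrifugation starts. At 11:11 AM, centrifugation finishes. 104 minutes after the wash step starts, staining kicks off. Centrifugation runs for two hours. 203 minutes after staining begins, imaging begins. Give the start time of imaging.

Centrifugation starts at 11:11 AM − 120 min = 9:11 AM.
The wash step starts at 9:11 AM − 127 min = 7:04 AM.
Staining starts at 7:04 AM + 104 min = 8:48 AM.
Imaging starts at 8:48 AM + 203 min = 12:11 PM.

12:11 PM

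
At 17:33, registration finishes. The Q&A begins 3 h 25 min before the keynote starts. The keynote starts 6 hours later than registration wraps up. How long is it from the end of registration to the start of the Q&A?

155 minutes

The keynote starts at 17:33 + 360 min = 23:33.
The Q&A starts at 23:33 − 205 min = 20:08.
From 17:33 to 20:08 is 155 minutes.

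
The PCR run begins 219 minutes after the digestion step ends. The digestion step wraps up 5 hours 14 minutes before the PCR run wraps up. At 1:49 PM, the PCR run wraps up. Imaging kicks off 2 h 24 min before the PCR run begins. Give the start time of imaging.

9:50 AM

The digestion step ends at 1:49 PM − 314 min = 8:35 AM.
The PCR run starts at 8:35 AM + 219 min = 12:14 PM.
Imaging starts at 12:14 PM − 144 min = 9:50 AM.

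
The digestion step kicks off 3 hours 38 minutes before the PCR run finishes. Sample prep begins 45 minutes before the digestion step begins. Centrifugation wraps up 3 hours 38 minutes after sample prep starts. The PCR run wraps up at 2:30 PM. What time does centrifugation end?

1:45 PM

The digestion step starts at 2:30 PM − 218 min = 10:52 AM.
Sample prep starts at 10:52 AM − 45 min = 10:07 AM.
Centrifugation ends at 10:07 AM + 218 min = 1:45 PM.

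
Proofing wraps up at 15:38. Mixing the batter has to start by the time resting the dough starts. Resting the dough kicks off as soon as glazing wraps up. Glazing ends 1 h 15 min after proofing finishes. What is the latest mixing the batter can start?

Glazing ends at 15:38 + 75 min = 16:53.
So resting the dough starts at 16:53.
Mixing the batter is bounded by resting the dough, so the latest it can start is 16:53.

16:53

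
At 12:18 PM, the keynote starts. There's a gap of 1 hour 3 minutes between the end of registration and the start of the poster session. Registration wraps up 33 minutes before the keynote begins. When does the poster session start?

12:48 PM

Registration ends at 12:18 PM − 33 min = 11:45 AM.
The poster session starts at 11:45 AM + 63 min = 12:48 PM.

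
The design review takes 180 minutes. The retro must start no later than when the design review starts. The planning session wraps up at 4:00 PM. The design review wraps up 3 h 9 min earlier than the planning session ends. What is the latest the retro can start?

The design review ends at 4:00 PM − 189 min = 12:51 PM.
The design review starts at 12:51 PM − 180 min = 9:51 AM.
The retro is bounded by the design review, so the latest it can start is 9:51 AM.

9:51 AM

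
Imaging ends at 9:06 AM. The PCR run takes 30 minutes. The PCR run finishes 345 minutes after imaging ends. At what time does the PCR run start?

The PCR run ends at 9:06 AM + 345 min = 2:51 PM.
The PCR run starts at 2:51 PM − 30 min = 2:21 PM.

2:21 PM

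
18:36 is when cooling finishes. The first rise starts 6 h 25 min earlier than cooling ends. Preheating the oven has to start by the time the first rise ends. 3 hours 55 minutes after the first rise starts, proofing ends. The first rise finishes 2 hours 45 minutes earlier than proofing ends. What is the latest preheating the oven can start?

13:21

The first rise starts at 18:36 − 385 min = 12:11.
Proofing ends at 12:11 + 235 min = 16:06.
The first rise ends at 16:06 − 165 min = 13:21.
Preheating the oven is bounded by the first rise, so the latest it can start is 13:21.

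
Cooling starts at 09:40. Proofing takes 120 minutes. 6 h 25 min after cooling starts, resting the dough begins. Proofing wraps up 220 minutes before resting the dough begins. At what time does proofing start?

Resting the dough starts at 09:40 + 385 min = 16:05.
Proofing ends at 16:05 − 220 min = 12:25.
Proofing starts at 12:25 − 120 min = 10:25.

10:25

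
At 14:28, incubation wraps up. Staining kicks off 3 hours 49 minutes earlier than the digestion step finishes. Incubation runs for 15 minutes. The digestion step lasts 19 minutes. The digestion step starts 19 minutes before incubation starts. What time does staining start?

10:24

Incubation starts at 14:28 − 15 min = 14:13.
The digestion step starts at 14:13 − 19 min = 13:54.
The digestion step ends at 13:54 + 19 min = 14:13.
Staining starts at 14:13 − 229 min = 10:24.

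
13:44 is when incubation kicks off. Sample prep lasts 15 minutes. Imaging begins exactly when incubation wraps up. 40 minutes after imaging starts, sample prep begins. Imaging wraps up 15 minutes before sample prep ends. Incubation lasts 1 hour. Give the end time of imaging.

15:24

Incubation ends at 13:44 + 60 min = 14:44.
So imaging starts at 14:44.
Sample prep starts at 14:44 + 40 min = 15:24.
Sample prep ends at 15:24 + 15 min = 15:39.
Imaging ends at 15:39 − 15 min = 15:24.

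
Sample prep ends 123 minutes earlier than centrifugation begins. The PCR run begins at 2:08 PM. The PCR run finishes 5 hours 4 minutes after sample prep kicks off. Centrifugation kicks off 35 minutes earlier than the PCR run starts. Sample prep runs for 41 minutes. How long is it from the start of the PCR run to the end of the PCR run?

105 minutes

Centrifugation starts at 2:08 PM − 35 min = 1:33 PM.
Sample prep ends at 1:33 PM − 123 min = 11:30 AM.
Sample prep starts at 11:30 AM − 41 min = 10:49 AM.
The PCR run ends at 10:49 AM + 304 min = 3:53 PM.
From 2:08 PM to 3:53 PM is 105 minutes.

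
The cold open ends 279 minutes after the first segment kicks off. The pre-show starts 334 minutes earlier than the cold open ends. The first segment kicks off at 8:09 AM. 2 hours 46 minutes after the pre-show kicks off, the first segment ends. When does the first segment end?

10:00 AM

The cold open ends at 8:09 AM + 279 min = 12:48 PM.
The pre-show starts at 12:48 PM − 334 min = 7:14 AM.
The first segment ends at 7:14 AM + 166 min = 10:00 AM.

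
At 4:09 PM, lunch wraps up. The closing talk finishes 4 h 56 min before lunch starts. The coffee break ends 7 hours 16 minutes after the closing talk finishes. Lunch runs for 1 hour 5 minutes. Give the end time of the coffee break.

5:24 PM

Lunch starts at 4:09 PM − 65 min = 3:04 PM.
The closing talk ends at 3:04 PM − 296 min = 10:08 AM.
The coffee break ends at 10:08 AM + 436 min = 5:24 PM.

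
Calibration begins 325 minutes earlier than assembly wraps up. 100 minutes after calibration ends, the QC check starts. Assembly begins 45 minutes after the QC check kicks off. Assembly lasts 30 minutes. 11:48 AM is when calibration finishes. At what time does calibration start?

9:18 AM

The QC check starts at 11:48 AM + 100 min = 1:28 PM.
Assembly starts at 1:28 PM + 45 min = 2:13 PM.
Assembly ends at 2:13 PM + 30 min = 2:43 PM.
Calibration starts at 2:43 PM − 325 min = 9:18 AM.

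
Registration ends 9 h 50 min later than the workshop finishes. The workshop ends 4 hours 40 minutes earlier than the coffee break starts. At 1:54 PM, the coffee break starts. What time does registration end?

7:04 PM

The workshop ends at 1:54 PM − 280 min = 9:14 AM.
Registration ends at 9:14 AM + 590 min = 7:04 PM.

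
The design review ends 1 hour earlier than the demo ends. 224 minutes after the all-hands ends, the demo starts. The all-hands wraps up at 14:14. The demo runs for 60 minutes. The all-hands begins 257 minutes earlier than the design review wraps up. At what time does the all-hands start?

The demo starts at 14:14 + 224 min = 17:58.
The demo ends at 17:58 + 60 min = 18:58.
The design review ends at 18:58 − 60 min = 17:58.
The all-hands starts at 17:58 − 257 min = 13:41.

13:41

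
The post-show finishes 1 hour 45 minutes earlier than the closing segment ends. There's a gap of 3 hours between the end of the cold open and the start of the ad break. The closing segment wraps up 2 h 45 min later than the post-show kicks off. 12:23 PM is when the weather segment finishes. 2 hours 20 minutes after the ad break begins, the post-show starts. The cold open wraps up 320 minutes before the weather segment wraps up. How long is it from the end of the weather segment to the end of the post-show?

60 minutes

The cold open ends at 12:23 PM − 320 min = 7:03 AM.
The ad break starts at 7:03 AM + 180 min = 10:03 AM.
The post-show starts at 10:03 AM + 140 min = 12:23 PM.
The closing segment ends at 12:23 PM + 165 min = 3:08 PM.
The post-show ends at 3:08 PM − 105 min = 1:23 PM.
From 12:23 PM to 1:23 PM is 60 minutes.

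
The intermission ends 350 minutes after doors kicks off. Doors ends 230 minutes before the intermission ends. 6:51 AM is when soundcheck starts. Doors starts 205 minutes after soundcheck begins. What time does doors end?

Doors starts at 6:51 AM + 205 min = 10:16 AM.
The intermission ends at 10:16 AM + 350 min = 4:06 PM.
Doors ends at 4:06 PM − 230 min = 12:16 PM.

12:16 PM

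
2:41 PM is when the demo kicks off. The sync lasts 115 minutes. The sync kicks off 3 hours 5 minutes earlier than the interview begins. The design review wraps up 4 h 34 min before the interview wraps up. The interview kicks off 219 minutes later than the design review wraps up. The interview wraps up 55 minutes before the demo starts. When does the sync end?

11:41 AM

The interview ends at 2:41 PM − 55 min = 1:46 PM.
The design review ends at 1:46 PM − 274 min = 9:12 AM.
The interview starts at 9:12 AM + 219 min = 12:51 PM.
The sync starts at 12:51 PM − 185 min = 9:46 AM.
The sync ends at 9:46 AM + 115 min = 11:41 AM.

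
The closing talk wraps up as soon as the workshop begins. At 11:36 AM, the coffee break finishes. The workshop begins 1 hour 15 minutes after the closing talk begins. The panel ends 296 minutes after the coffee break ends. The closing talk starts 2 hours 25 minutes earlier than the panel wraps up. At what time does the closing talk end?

3:22 PM

The panel ends at 11:36 AM + 296 min = 4:32 PM.
The closing talk starts at 4:32 PM − 145 min = 2:07 PM.
The workshop starts at 2:07 PM + 75 min = 3:22 PM.
So the closing talk ends at 3:22 PM.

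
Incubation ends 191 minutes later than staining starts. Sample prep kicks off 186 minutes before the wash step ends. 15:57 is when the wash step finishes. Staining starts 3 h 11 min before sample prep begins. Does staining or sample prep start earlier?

Sample prep starts at 15:57 − 186 min = 12:51.
Staining starts at 12:51 − 191 min = 09:40.
Staining starts at 09:40 and sample prep starts at 12:51, so staining is first.

staining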